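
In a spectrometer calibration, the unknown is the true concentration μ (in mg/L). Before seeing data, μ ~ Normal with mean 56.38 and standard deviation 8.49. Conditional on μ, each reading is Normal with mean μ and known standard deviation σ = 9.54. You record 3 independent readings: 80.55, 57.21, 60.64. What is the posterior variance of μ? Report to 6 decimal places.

For Normal data with known variance σ², a Normal(μ₀, σ₀²) prior on μ is conjugate. Posterior precision = 1/σ₀² + n/σ²; posterior mean is the precision-weighted average of μ₀ and x̄.
σ₀² = 8.49² = 72.0801, σ² = 9.54² = 91.0116; σ² + n·σ₀² = 91.0116 + 3·72.0801 = 307.2519.
Posterior precision = 1/σ₀² + n/σ² = 1/72.0801 + 3/91.0116 = (σ² + n·σ₀²)/(σ₀²σ²) = 307.2519/(72.0801·91.0116); posterior variance σₙ² = σ₀²σ²/(σ² + n·σ₀²) = 72.0801·91.0116/307.2519 = 21.350967.

21.350967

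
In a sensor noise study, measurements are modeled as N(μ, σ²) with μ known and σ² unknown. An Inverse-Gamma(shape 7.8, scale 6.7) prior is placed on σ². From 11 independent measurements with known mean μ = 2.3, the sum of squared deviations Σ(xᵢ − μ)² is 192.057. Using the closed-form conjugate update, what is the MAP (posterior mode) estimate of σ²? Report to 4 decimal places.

With known mean μ and an Inverse-Gamma(α, β) prior on σ², the Normal likelihood is conjugate: posterior is Inv-Gamma(α + n/2, β + Σ(xᵢ−μ)²/2).
Posterior: Inv-Gamma(7.8 + 11/2, 6.7 + 192.057/2) = Inv-Gamma(13.30, 102.7285).
Mode = β/(α+1) = 102.7285/14.30 = 7.1838.

7.1838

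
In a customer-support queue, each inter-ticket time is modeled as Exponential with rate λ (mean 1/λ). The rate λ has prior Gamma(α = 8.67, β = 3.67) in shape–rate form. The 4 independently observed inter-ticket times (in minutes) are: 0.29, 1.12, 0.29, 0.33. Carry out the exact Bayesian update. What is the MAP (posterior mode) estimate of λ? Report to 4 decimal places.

2.0474

With a Gamma(shape α, rate β) prior on the exponential rate λ, the posterior after n observations with total T = Σxᵢ is Gamma(α+n, β+T).
Sum of observations T = 2.03 minutes; n = 4.
Posterior: Gamma(8.67+4, 3.67+2.03) = Gamma(12.67, 5.70).
Mode = (α−1)/β = 2.0474.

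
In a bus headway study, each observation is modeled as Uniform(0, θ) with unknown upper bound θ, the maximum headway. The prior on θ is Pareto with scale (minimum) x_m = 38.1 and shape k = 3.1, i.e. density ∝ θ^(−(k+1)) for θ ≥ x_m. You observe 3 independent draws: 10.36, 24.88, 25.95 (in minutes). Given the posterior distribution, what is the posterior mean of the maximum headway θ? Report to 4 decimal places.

A Pareto(scale x_m, shape k) prior on the upper bound θ of Uniform(0, θ) is conjugate: posterior is Pareto(max(x_m, max xᵢ), k + n).
Sample maximum = 25.95; prior scale x_m = 38.1 → posterior scale = max = 38.10.
Posterior shape = 3.1 + 3 = 6.1.
E[θ|data] = k·x_m/(k−1) = 6.1·38.10/5.1 = 45.5706.

45.5706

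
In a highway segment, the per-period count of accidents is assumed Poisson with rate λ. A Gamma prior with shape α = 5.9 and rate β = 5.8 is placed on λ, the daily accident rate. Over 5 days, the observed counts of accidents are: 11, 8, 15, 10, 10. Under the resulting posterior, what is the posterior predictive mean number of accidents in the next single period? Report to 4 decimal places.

With a Gamma(shape α, rate β) prior, the Poisson likelihood is conjugate: the posterior is Gamma(α + ΣXᵢ, β + n).
Sum of counts S = 54 over n = 5 days.
Posterior: Gamma(α+S, β+n) = Gamma(5.9+54, 5.8+5) = Gamma(59.9, 10.8).
The predictive distribution for one future period is NegBinom with mean α/β = 5.5463.

5.5463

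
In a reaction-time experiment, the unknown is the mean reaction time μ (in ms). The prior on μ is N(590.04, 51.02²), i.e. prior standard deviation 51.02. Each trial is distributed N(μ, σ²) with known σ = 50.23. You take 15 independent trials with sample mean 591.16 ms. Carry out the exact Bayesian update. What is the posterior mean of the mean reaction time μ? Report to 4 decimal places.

591.0920

For Normal data with known variance σ², a Normal(μ₀, σ₀²) prior on μ is conjugate. Posterior precision = 1/σ₀² + n/σ²; posterior mean is the precision-weighted average of μ₀ and x̄.
n·x̄ = 15·591.16 = 8867.4.
σ₀² = 51.02² = 2603.0404, σ² = 50.23² = 2523.0529; σ² + n·σ₀² = 2523.0529 + 15·2603.0404 = 41568.6589.
Posterior mean = (μ₀/σ₀² + n·x̄/σ²)/(1/σ₀² + n/σ²) = (σ²·μ₀ + σ₀²·n·x̄)/(σ² + n·σ₀²) = (2523.0529·590.04 + 2603.0404·8867.4)/41568.6589 = 24570902.576076/41568.6589 = 591.0920.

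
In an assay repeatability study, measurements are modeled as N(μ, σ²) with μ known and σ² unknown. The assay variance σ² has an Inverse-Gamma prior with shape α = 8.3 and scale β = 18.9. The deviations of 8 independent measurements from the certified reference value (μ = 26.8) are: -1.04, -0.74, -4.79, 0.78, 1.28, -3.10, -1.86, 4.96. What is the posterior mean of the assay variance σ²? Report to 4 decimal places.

With known mean μ and an Inverse-Gamma(α, β) prior on σ², the Normal likelihood is conjugate: posterior is Inv-Gamma(α + n/2, β + Σ(xᵢ−μ)²/2).
Σ(xᵢ−μ)² = (-1.04)² + (-0.74)² + (-4.79)² + (0.78)² + (1.28)² + (-3.10)² + (-1.86)² + (4.96)² = 64.4913.
Posterior: Inv-Gamma(8.3 + 8/2, 18.9 + 64.4913/2) = Inv-Gamma(12.30, 51.14565).
E[σ²|data] = β/(α−1) = 51.14565/11.30 = 4.5262.

4.5262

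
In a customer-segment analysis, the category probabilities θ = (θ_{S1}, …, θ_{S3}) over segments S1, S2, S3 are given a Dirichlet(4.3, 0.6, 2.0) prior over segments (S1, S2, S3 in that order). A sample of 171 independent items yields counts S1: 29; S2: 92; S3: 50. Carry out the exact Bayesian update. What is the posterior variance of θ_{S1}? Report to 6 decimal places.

The Dirichlet prior is conjugate to the Multinomial likelihood: each posterior αⱼ = prior αⱼ + observed count nⱼ.
Posterior concentration: (33.3, 92.6, 52.0), total = 177.9.
Var[θ_j] = α_j(Σα−α_j)/((Σα)²(Σα+1)) = 33.3·144.6/(177.9²·178.9) = 0.000850.

0.000850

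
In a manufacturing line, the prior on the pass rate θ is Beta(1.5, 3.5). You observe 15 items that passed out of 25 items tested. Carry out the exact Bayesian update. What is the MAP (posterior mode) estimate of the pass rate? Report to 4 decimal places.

The Beta prior is conjugate to a Binomial/Bernoulli likelihood; the update adds successes to α and failures to β.
Posterior: Beta(α+k, β+n−k) = Beta(1.5+15, 3.5+10) = Beta(16.5, 13.5).
Mode of Beta(a,b) for a,b>1 is (a−1)/(a+b−2) = 15.5/28.0 = 0.5536.

0.5536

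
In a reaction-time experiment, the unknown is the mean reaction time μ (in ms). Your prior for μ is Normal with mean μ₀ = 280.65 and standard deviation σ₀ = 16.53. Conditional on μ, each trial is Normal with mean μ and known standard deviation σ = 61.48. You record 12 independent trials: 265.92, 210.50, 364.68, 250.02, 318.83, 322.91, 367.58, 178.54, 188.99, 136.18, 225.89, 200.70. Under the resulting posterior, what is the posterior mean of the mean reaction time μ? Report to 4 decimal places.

267.6024

For Normal data with known variance σ², a Normal(μ₀, σ₀²) prior on μ is conjugate. Posterior precision = 1/σ₀² + n/σ²; posterior mean is the precision-weighted average of μ₀ and x̄.
Σxᵢ = 265.92 + 210.50 + 364.68 + 250.02 + 318.83 + 322.91 + 367.58 + 178.54 + 188.99 + 136.18 + 225.89 + 200.70 = 3030.74, so n·x̄ = 3030.74.
σ₀² = 16.53² = 273.2409, σ² = 61.48² = 3779.7904; σ² + n·σ₀² = 3779.7904 + 12·273.2409 = 7058.6812.
Posterior mean = (μ₀/σ₀² + n·x̄/σ²)/(1/σ₀² + n/σ²) = (σ²·μ₀ + σ₀²·n·x̄)/(σ² + n·σ₀²) = (3779.7904·280.65 + 273.2409·3030.74)/7058.6812 = 1888920.301026/7058.6812 = 267.6024.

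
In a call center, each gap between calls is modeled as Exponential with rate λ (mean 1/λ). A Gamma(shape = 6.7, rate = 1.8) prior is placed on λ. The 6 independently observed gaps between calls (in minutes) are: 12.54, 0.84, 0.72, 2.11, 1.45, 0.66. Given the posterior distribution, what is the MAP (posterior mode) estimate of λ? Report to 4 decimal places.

0.5815

With a Gamma(shape α, rate β) prior on the exponential rate λ, the posterior after n observations with total T = Σxᵢ is Gamma(α+n, β+T).
Sum of observations T = 18.32 minutes; n = 6.
Posterior: Gamma(6.7+6, 1.8+18.32) = Gamma(12.7, 20.12).
Mode = (α−1)/β = 0.5815.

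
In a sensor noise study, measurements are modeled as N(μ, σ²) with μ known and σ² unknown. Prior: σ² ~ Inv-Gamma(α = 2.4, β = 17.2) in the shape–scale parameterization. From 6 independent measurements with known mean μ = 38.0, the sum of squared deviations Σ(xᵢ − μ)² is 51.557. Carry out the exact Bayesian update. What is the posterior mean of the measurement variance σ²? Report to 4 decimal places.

With known mean μ and an Inverse-Gamma(α, β) prior on σ², the Normal likelihood is conjugate: posterior is Inv-Gamma(α + n/2, β + Σ(xᵢ−μ)²/2).
Posterior: Inv-Gamma(2.4 + 6/2, 17.2 + 51.557/2) = Inv-Gamma(5.40, 42.9785).
E[σ²|data] = β/(α−1) = 42.9785/4.40 = 9.7678.

9.7678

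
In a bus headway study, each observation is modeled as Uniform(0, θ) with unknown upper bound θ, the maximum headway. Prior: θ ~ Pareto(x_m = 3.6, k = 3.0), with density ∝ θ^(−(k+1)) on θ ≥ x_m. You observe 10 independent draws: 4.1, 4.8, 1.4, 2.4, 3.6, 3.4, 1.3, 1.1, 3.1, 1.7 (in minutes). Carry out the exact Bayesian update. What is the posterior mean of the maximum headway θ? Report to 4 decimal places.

A Pareto(scale x_m, shape k) prior on the upper bound θ of Uniform(0, θ) is conjugate: posterior is Pareto(max(x_m, max xᵢ), k + n).
Sample maximum = 4.8; prior scale x_m = 3.6 → posterior scale = max = 4.8.
Posterior shape = 3.0 + 10 = 13.0.
E[θ|data] = k·x_m/(k−1) = 13.0·4.8/12.0 = 5.2000.

5.2000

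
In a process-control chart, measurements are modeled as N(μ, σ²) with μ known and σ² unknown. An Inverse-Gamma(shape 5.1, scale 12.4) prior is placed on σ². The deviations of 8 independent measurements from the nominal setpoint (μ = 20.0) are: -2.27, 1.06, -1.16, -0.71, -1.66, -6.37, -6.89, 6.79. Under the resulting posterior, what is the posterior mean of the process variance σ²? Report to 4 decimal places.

With known mean μ and an Inverse-Gamma(α, β) prior on σ², the Normal likelihood is conjugate: posterior is Inv-Gamma(α + n/2, β + Σ(xᵢ−μ)²/2).
Σ(xᵢ−μ)² = (-2.27)² + (1.06)² + (-1.16)² + (-0.71)² + (-1.66)² + (-6.37)² + (-6.89)² + (6.79)² = 145.0349.
Posterior: Inv-Gamma(5.1 + 8/2, 12.4 + 145.0349/2) = Inv-Gamma(9.10, 84.91745).
E[σ²|data] = β/(α−1) = 84.91745/8.10 = 10.4836.

10.4836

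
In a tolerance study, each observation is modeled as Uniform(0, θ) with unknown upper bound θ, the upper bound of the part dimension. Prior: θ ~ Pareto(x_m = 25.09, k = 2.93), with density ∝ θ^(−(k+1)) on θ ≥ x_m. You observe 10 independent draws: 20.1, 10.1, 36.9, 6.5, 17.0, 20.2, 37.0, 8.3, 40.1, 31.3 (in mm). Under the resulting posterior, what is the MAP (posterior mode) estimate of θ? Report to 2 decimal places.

40.10

A Pareto(scale x_m, shape k) prior on the upper bound θ of Uniform(0, θ) is conjugate: posterior is Pareto(max(x_m, max xᵢ), k + n).
Sample maximum = 40.1; prior scale x_m = 25.09 → posterior scale = max = 40.10.
Posterior shape = 2.93 + 10 = 12.93.
The Pareto density is decreasing on [x_m, ∞), so the mode is x_m = 40.10.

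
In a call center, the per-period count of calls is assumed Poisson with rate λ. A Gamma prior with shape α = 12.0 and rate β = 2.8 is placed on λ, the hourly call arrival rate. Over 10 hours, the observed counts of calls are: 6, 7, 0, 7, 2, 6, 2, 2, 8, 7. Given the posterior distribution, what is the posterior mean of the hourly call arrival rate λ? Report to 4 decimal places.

4.6094

With a Gamma(shape α, rate β) prior, the Poisson likelihood is conjugate: the posterior is Gamma(α + ΣXᵢ, β + n).
Sum of counts S = 47 over n = 10 hours.
Posterior: Gamma(α+S, β+n) = Gamma(12.0+47, 2.8+10) = Gamma(59.0, 12.8).
Posterior mean = α/β = 59.0/12.8 = 4.6094.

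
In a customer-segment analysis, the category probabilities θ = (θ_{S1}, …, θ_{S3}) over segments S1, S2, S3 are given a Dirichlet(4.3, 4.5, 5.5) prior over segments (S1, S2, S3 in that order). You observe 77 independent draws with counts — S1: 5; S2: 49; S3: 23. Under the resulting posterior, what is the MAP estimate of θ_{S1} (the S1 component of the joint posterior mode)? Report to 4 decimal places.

The Dirichlet prior is conjugate to the Multinomial likelihood: each posterior αⱼ = prior αⱼ + observed count nⱼ.
Posterior concentration: (9.3, 53.5, 28.5), total = 91.3.
Joint mode component: (α_{S1}−1)/(Σα−K) = 8.3/88.3 = 0.0940.

0.0940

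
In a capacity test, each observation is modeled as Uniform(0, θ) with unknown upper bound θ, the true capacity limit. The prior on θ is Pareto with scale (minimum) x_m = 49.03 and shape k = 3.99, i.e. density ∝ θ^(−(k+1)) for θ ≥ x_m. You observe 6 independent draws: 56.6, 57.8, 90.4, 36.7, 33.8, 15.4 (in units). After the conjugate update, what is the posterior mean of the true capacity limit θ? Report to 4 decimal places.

100.4556

A Pareto(scale x_m, shape k) prior on the upper bound θ of Uniform(0, θ) is conjugate: posterior is Pareto(max(x_m, max xᵢ), k + n).
Sample maximum = 90.4; prior scale x_m = 49.03 → posterior scale = max = 90.40.
Posterior shape = 3.99 + 6 = 9.99.
E[θ|data] = k·x_m/(k−1) = 9.99·90.40/8.99 = 100.4556.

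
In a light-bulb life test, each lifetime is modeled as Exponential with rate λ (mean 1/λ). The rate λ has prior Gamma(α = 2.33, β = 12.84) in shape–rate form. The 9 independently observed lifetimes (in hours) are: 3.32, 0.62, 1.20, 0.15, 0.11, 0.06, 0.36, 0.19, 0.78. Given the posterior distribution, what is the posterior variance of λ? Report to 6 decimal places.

0.029403

With a Gamma(shape α, rate β) prior on the exponential rate λ, the posterior after n observations with total T = Σxᵢ is Gamma(α+n, β+T).
Sum of observations T = 6.79 hours; n = 9.
Posterior: Gamma(2.33+9, 12.84+6.79) = Gamma(11.33, 19.63).
Var = α/β² = 0.029403.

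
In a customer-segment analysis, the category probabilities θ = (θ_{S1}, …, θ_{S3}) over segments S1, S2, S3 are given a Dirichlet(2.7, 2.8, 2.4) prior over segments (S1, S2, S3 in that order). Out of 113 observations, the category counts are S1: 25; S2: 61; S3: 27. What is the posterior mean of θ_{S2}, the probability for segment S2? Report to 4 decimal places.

0.5277

The Dirichlet prior is conjugate to the Multinomial likelihood: each posterior αⱼ = prior αⱼ + observed count nⱼ.
Posterior concentration: (27.7, 63.8, 29.4), total = 120.9.
E[θ_{S2}|data] = α_{S2}/Σα = 63.8/120.9 = 0.5277.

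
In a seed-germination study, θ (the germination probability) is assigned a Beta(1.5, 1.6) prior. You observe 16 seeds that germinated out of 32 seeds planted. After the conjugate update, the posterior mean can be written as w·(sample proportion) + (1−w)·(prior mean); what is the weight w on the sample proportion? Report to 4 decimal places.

0.9117

The Beta prior is conjugate to a Binomial/Bernoulli likelihood; the update adds successes to α and failures to β.
Posterior mean = (α₀+k)/(α₀+β₀+n) = [n/(α₀+β₀+n)]·(k/n) + [(α₀+β₀)/(α₀+β₀+n)]·α₀/(α₀+β₀), so only n and the prior enter the weight.
The weight on the data is w = n/(α₀+β₀+n) = 32/(1.5+1.6+32) = 32/35.1 = 0.9117.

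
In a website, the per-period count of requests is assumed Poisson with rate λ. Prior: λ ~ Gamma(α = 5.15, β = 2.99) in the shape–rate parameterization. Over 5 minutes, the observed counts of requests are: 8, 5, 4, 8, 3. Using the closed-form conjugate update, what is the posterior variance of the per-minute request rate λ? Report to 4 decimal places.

With a Gamma(shape α, rate β) prior, the Poisson likelihood is conjugate: the posterior is Gamma(α + ΣXᵢ, β + n).
Sum of counts S = 28 over n = 5 minutes.
Posterior: Gamma(α+S, β+n) = Gamma(5.15+28, 2.99+5) = Gamma(33.15, 7.99).
Var = α/β² = 33.15/7.99² = 0.5193.

0.5193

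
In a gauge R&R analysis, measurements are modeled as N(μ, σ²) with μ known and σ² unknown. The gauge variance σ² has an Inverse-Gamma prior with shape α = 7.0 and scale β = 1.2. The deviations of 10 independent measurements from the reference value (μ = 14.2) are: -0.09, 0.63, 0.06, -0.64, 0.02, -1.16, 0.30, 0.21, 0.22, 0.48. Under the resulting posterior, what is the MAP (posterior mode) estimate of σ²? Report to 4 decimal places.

0.1914

With known mean μ and an Inverse-Gamma(α, β) prior on σ², the Normal likelihood is conjugate: posterior is Inv-Gamma(α + n/2, β + Σ(xᵢ−μ)²/2).
Σ(xᵢ−μ)² = (-0.09)² + (0.63)² + (0.06)² + (-0.64)² + (0.02)² + (-1.16)² + (0.30)² + (0.21)² + (0.22)² + (0.48)² = 2.5771.
Posterior: Inv-Gamma(7.0 + 10/2, 1.2 + 2.5771/2) = Inv-Gamma(12.00, 2.48855).
Mode = β/(α+1) = 2.48855/13.00 = 0.1914.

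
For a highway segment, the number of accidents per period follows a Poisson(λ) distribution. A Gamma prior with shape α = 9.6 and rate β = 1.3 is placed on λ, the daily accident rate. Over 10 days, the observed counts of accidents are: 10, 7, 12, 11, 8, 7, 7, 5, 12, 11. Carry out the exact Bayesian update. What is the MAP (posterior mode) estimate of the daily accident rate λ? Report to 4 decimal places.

8.7257

With a Gamma(shape α, rate β) prior, the Poisson likelihood is conjugate: the posterior is Gamma(α + ΣXᵢ, β + n).
Sum of counts S = 90 over n = 10 days.
Posterior: Gamma(α+S, β+n) = Gamma(9.6+90, 1.3+10) = Gamma(99.6, 11.3).
Mode of Gamma(α,β) for α≥1 is (α−1)/β = 98.6/11.3 = 8.7257.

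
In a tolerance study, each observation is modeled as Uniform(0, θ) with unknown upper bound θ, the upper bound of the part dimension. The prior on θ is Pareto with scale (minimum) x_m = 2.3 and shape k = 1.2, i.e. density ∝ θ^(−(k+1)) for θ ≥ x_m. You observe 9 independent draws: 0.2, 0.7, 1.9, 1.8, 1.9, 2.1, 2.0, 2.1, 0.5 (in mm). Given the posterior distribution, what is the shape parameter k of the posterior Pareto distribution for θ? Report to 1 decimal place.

A Pareto(scale x_m, shape k) prior on the upper bound θ of Uniform(0, θ) is conjugate: posterior is Pareto(max(x_m, max xᵢ), k + n).
Sample maximum = 2.1; prior scale x_m = 2.3 → posterior scale = max = 2.3.
Posterior shape = 1.2 + 9 = 10.2.
Posterior shape k = 10.2.

10.2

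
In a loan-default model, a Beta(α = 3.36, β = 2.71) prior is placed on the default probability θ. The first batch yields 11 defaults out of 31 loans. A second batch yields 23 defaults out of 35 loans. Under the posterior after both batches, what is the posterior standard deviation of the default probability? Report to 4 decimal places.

The Beta prior is conjugate to a Binomial/Bernoulli likelihood; the update adds successes to α and failures to β.
After batch 1: Beta(3.36+11, 2.71+20) = Beta(14.36, 22.71).
After batch 2: Beta(14.36+23, 22.71+12) = Beta(37.36, 34.71).
Var = αβ/((α+β)²(α+β+1)) = 37.36·34.71/(72.07²·73.07) = 0.00341675; SD = √0.00341675 = 0.0585.

0.0585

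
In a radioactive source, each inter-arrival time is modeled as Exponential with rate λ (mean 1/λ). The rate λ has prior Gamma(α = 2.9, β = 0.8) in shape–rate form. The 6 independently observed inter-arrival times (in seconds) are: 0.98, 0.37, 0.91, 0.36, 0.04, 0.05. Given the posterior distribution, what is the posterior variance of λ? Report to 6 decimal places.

With a Gamma(shape α, rate β) prior on the exponential rate λ, the posterior after n observations with total T = Σxᵢ is Gamma(α+n, β+T).
Sum of observations T = 2.71 seconds; n = 6.
Posterior: Gamma(2.9+6, 0.8+2.71) = Gamma(8.9, 3.51).
Var = α/β² = 0.722397.

0.722397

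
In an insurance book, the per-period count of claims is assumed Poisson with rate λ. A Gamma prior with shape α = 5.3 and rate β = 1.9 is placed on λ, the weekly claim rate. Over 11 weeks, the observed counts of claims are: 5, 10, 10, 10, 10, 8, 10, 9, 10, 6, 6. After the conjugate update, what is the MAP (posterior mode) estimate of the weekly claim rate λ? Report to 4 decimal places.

With a Gamma(shape α, rate β) prior, the Poisson likelihood is conjugate: the posterior is Gamma(α + ΣXᵢ, β + n).
Sum of counts S = 94 over n = 11 weeks.
Posterior: Gamma(α+S, β+n) = Gamma(5.3+94, 1.9+11) = Gamma(99.3, 12.9).
Mode of Gamma(α,β) for α≥1 is (α−1)/β = 98.3/12.9 = 7.6202.

7.6202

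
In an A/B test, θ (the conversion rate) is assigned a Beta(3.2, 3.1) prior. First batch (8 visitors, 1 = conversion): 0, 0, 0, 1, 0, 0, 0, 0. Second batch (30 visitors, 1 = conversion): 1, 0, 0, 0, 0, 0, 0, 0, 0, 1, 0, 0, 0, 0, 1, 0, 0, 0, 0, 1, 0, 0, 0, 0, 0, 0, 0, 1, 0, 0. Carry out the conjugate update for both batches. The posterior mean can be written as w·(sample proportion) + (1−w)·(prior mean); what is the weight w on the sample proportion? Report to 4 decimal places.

0.8578

The Beta prior is conjugate to a Binomial/Bernoulli likelihood; the update adds successes to α and failures to β.
Total number of visitors: n = 8 + 30 = 38.
Posterior mean = (α₀+k)/(α₀+β₀+n) = [n/(α₀+β₀+n)]·(k/n) + [(α₀+β₀)/(α₀+β₀+n)]·α₀/(α₀+β₀), so only n and the prior enter the weight.
The weight on the data is w = n/(α₀+β₀+n) = 38/(3.2+3.1+38) = 38/44.3 = 0.8578.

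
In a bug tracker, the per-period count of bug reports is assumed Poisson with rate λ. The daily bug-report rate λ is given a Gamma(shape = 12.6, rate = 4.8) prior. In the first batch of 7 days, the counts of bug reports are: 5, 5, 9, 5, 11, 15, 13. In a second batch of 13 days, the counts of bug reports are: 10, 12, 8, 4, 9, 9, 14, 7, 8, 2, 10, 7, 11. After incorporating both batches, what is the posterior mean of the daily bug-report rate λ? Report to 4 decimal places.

With a Gamma(shape α, rate β) prior, the Poisson likelihood is conjugate: the posterior is Gamma(α + ΣXᵢ, β + n).
Batch 1: sum of counts S = 63 over n = 7 days.
After batch 1: Gamma(α+S, β+n) = Gamma(12.6+63, 4.8+7) = Gamma(75.6, 11.8).
Batch 2: sum of counts S = 111 over n = 13 days.
After batch 2: Gamma(α+S, β+n) = Gamma(75.6+111, 11.8+13) = Gamma(186.6, 24.8).
Posterior mean = α/β = 186.6/24.8 = 7.5242.

7.5242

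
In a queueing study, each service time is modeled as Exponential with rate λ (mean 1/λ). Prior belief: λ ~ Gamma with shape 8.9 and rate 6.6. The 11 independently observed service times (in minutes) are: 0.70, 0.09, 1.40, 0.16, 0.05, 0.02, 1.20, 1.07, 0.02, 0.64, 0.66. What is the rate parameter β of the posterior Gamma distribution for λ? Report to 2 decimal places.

With a Gamma(shape α, rate β) prior on the exponential rate λ, the posterior after n observations with total T = Σxᵢ is Gamma(α+n, β+T).
Sum of observations T = 6.01 minutes; n = 11.
Posterior: Gamma(8.9+11, 6.6+6.01) = Gamma(19.9, 12.61).
Posterior β = 12.61.

12.61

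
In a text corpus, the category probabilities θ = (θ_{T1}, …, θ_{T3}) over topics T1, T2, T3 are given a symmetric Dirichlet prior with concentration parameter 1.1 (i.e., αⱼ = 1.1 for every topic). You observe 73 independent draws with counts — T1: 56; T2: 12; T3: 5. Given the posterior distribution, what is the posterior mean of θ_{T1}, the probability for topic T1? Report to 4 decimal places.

0.7484

The Dirichlet prior is conjugate to the Multinomial likelihood: each posterior αⱼ = prior αⱼ + observed count nⱼ.
Posterior concentration: (57.1, 13.1, 6.1), total = 76.3.
E[θ_{T1}|data] = α_{T1}/Σα = 57.1/76.3 = 0.7484.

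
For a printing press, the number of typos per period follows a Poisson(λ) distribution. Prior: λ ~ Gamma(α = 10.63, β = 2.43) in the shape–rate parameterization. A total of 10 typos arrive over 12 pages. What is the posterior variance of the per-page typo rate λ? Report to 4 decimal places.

0.0991

With a Gamma(shape α, rate β) prior, the Poisson likelihood is conjugate: the posterior is Gamma(α + ΣXᵢ, β + n).
Posterior: Gamma(α+S, β+n) = Gamma(10.63+10, 2.43+12) = Gamma(20.63, 14.43).
Var = α/β² = 20.63/14.43² = 0.0991.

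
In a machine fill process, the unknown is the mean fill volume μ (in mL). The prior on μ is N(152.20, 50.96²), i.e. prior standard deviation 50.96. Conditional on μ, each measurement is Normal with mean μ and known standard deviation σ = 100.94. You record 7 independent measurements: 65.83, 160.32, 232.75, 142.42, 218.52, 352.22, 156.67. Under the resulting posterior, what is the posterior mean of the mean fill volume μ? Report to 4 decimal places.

176.3069

For Normal data with known variance σ², a Normal(μ₀, σ₀²) prior on μ is conjugate. Posterior precision = 1/σ₀² + n/σ²; posterior mean is the precision-weighted average of μ₀ and x̄.
Σxᵢ = 65.83 + 160.32 + 232.75 + 142.42 + 218.52 + 352.22 + 156.67 = 1328.73, so n·x̄ = 1328.73.
σ₀² = 50.96² = 2596.9216, σ² = 100.94² = 10188.8836; σ² + n·σ₀² = 10188.8836 + 7·2596.9216 = 28367.3348.
Posterior mean = (μ₀/σ₀² + n·x̄/σ²)/(1/σ₀² + n/σ²) = (σ²·μ₀ + σ₀²·n·x̄)/(σ² + n·σ₀²) = (10188.8836·152.20 + 2596.9216·1328.73)/28367.3348 = 5001355.721488/28367.3348 = 176.3069.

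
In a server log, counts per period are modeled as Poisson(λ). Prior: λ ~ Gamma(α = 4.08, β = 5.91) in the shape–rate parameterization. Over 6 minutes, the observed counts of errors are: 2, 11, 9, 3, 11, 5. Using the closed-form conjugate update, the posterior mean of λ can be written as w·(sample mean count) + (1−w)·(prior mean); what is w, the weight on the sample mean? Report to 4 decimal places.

With a Gamma(shape α, rate β) prior, the Poisson likelihood is conjugate: the posterior is Gamma(α + ΣXᵢ, β + n).
Posterior mean = (α₀+S)/(β₀+n) = [n/(β₀+n)]·(S/n) + [β₀/(β₀+n)]·(α₀/β₀), so only n and β₀ enter the weight.
Weight on data w = n/(β₀+n) = 6/(5.91+6) = 6/11.91 = 0.5038.

0.5038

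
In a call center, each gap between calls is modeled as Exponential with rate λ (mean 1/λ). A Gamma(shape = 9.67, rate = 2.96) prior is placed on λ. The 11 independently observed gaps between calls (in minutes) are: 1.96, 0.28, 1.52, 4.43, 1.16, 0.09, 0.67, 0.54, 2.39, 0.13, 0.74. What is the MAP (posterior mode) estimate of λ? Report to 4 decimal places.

With a Gamma(shape α, rate β) prior on the exponential rate λ, the posterior after n observations with total T = Σxᵢ is Gamma(α+n, β+T).
Sum of observations T = 13.91 minutes; n = 11.
Posterior: Gamma(9.67+11, 2.96+13.91) = Gamma(20.67, 16.87).
Mode = (α−1)/β = 1.1660.

1.1660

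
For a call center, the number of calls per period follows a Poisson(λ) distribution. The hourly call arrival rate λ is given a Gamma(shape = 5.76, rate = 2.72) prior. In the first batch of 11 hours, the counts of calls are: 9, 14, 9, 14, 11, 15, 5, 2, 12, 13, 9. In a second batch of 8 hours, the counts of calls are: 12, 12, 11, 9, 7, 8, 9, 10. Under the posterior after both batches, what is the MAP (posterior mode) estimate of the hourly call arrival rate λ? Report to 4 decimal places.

9.0129

With a Gamma(shape α, rate β) prior, the Poisson likelihood is conjugate: the posterior is Gamma(α + ΣXᵢ, β + n).
Batch 1: sum of counts S = 113 over n = 11 hours.
After batch 1: Gamma(α+S, β+n) = Gamma(5.76+113, 2.72+11) = Gamma(118.76, 13.72).
Batch 2: sum of counts S = 78 over n = 8 hours.
After batch 2: Gamma(α+S, β+n) = Gamma(118.76+78, 13.72+8) = Gamma(196.76, 21.72).
Mode of Gamma(α,β) for α≥1 is (α−1)/β = 195.76/21.72 = 9.0129.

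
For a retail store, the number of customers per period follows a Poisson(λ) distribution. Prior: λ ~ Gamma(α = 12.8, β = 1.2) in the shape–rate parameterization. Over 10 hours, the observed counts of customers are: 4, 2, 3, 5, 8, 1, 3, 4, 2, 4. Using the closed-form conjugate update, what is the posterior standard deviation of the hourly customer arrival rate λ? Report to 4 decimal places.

0.6237

With a Gamma(shape α, rate β) prior, the Poisson likelihood is conjugate: the posterior is Gamma(α + ΣXᵢ, β + n).
Sum of counts S = 36 over n = 10 hours.
Posterior: Gamma(α+S, β+n) = Gamma(12.8+36, 1.2+10) = Gamma(48.8, 11.2).
SD = √α/β = √48.8/11.2 = 0.6237.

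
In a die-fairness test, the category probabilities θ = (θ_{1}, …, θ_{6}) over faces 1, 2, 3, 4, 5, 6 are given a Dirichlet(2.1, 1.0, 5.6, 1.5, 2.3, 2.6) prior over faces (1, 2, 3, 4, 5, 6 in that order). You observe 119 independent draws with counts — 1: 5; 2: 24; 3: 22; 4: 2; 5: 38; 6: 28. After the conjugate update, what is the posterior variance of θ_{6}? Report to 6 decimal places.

The Dirichlet prior is conjugate to the Multinomial likelihood: each posterior αⱼ = prior αⱼ + observed count nⱼ.
Posterior concentration: (7.1, 25.0, 27.6, 3.5, 40.3, 30.6), total = 134.1.
Var[θ_j] = α_j(Σα−α_j)/((Σα)²(Σα+1)) = 30.6·103.5/(134.1²·135.1) = 0.001304.

0.001304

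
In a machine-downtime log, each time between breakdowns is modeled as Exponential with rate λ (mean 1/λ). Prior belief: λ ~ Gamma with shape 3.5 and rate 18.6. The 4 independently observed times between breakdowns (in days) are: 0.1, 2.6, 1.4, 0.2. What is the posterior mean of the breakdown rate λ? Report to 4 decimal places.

With a Gamma(shape α, rate β) prior on the exponential rate λ, the posterior after n observations with total T = Σxᵢ is Gamma(α+n, β+T).
Sum of observations T = 4.3 days; n = 4.
Posterior: Gamma(3.5+4, 18.6+4.3) = Gamma(7.5, 22.9).
Posterior mean of λ = α/β = 7.5/22.9 = 0.3275.

0.3275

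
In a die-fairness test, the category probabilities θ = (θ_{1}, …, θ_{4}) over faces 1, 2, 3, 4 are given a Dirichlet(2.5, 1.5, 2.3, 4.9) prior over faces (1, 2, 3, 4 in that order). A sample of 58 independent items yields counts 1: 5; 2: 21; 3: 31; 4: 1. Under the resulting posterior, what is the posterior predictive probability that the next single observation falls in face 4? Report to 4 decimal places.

0.0853

The Dirichlet prior is conjugate to the Multinomial likelihood: each posterior αⱼ = prior αⱼ + observed count nⱼ.
Posterior concentration: (7.5, 22.5, 33.3, 5.9), total = 69.2.
P(next = 4 | data) = α_{4}/Σα = 0.0853.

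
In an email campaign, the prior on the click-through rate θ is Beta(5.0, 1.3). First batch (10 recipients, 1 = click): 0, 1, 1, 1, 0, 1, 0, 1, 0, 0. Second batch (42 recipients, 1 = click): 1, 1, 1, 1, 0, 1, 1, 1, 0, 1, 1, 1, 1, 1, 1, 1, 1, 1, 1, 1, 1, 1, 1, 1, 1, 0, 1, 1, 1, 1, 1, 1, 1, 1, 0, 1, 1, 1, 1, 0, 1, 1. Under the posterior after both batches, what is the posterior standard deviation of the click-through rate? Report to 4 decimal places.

The Beta prior is conjugate to a Binomial/Bernoulli likelihood; the update adds successes to α and failures to β.
After batch 1: Beta(5.0+5, 1.3+5) = Beta(10.0, 6.3).
After batch 2: Beta(10.0+37, 6.3+5) = Beta(47.0, 11.3).
Var = αβ/((α+β)²(α+β+1)) = 47.0·11.3/(58.3²·59.3) = 0.00263502; SD = √0.00263502 = 0.0513.

0.0513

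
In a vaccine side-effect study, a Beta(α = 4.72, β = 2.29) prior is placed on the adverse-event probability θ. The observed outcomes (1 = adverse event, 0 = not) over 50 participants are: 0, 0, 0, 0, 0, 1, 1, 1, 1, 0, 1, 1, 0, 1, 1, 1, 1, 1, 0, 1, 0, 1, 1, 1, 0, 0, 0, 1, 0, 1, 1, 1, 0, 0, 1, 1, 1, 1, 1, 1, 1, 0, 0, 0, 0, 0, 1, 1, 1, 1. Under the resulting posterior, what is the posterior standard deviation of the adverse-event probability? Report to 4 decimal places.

0.0641

The Beta prior is conjugate to a Binomial/Bernoulli likelihood; the update adds successes to α and failures to β.
Posterior: Beta(α+k, β+n−k) = Beta(4.72+30, 2.29+20) = Beta(34.72, 22.29).
Var = αβ/((α+β)²(α+β+1)) = 34.72·22.29/(57.01²·58.01) = 0.00410473; SD = √0.00410473 = 0.0641.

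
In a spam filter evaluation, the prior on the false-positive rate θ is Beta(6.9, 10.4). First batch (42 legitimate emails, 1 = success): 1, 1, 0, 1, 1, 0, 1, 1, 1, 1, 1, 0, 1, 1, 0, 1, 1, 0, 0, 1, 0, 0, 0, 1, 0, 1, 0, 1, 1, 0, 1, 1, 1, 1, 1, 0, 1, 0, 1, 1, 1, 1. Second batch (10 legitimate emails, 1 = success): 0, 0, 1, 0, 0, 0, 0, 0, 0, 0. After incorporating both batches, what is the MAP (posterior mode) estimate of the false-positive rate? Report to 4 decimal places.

0.5186

The Beta prior is conjugate to a Binomial/Bernoulli likelihood; the update adds successes to α and failures to β.
After batch 1: Beta(6.9+28, 10.4+14) = Beta(34.9, 24.4).
After batch 2: Beta(34.9+1, 24.4+9) = Beta(35.9, 33.4).
Mode of Beta(a,b) for a,b>1 is (a−1)/(a+b−2) = 34.9/67.3 = 0.5186.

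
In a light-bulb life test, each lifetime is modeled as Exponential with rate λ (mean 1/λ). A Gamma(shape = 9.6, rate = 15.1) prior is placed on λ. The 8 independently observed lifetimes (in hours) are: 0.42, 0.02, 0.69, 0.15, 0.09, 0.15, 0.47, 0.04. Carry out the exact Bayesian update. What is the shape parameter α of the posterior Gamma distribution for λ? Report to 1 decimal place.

With a Gamma(shape α, rate β) prior on the exponential rate λ, the posterior after n observations with total T = Σxᵢ is Gamma(α+n, β+T).
Sum of observations T = 2.03 hours; n = 8.
Posterior: Gamma(9.6+8, 15.1+2.03) = Gamma(17.6, 17.13).
Posterior α = 17.6.

17.6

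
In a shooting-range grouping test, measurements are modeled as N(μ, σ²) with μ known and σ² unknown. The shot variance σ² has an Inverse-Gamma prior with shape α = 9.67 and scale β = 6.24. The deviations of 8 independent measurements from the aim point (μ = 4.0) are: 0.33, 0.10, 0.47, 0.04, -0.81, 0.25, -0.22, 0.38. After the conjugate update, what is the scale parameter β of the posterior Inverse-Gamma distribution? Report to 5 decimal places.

With known mean μ and an Inverse-Gamma(α, β) prior on σ², the Normal likelihood is conjugate: posterior is Inv-Gamma(α + n/2, β + Σ(xᵢ−μ)²/2).
Σ(xᵢ−μ)² = (0.33)² + (0.10)² + (0.47)² + (0.04)² + (-0.81)² + (0.25)² + (-0.22)² + (0.38)² = 1.2528.
Posterior: Inv-Gamma(9.67 + 8/2, 6.24 + 1.2528/2) = Inv-Gamma(13.67, 6.86640).
Posterior β = 6.86640.

6.86640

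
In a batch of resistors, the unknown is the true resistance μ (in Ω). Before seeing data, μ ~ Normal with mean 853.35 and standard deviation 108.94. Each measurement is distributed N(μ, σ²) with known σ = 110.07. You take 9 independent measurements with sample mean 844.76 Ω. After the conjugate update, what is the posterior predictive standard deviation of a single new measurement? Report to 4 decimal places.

For Normal data with known variance σ², a Normal(μ₀, σ₀²) prior on μ is conjugate. Posterior precision = 1/σ₀² + n/σ²; posterior mean is the precision-weighted average of μ₀ and x̄.
σ₀² = 108.94² = 11867.9236, σ² = 110.07² = 12115.4049; σ² + n·σ₀² = 12115.4049 + 9·11867.9236 = 118926.7173.
Posterior precision = 1/σ₀² + n/σ² = 1/11867.9236 + 9/12115.4049 = (σ² + n·σ₀²)/(σ₀²σ²) = 118926.7173/(11867.9236·12115.4049); posterior variance σₙ² = σ₀²σ²/(σ² + n·σ₀²) = 11867.9236·12115.4049/118926.7173 = 1209.019327.
Predictive variance for one new observation = σₙ² + σ² = 11867.9236·12115.4049/118926.7173 + 12115.4049 = σ²·(σ₀² + 118926.7173)/118926.7173 = 12115.4049·130794.6409/118926.7173 = 13324.424227; SD = √(12115.4049·130794.6409/118926.7173) = 115.4315.

115.4315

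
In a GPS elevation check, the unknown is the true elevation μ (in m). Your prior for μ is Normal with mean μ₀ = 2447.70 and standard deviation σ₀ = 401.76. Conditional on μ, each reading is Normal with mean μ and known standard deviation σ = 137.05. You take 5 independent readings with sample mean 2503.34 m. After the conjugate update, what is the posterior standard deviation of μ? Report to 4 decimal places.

For Normal data with known variance σ², a Normal(μ₀, σ₀²) prior on μ is conjugate. Posterior precision = 1/σ₀² + n/σ²; posterior mean is the precision-weighted average of μ₀ and x̄.
σ₀² = 401.76² = 161411.0976, σ² = 137.05² = 18782.7025; σ² + n·σ₀² = 18782.7025 + 5·161411.0976 = 825838.1905.
Posterior precision = 1/σ₀² + n/σ² = 1/161411.0976 + 5/18782.7025 = (σ² + n·σ₀²)/(σ₀²σ²) = 825838.1905/(161411.0976·18782.7025); posterior variance σₙ² = σ₀²σ²/(σ² + n·σ₀²) = 161411.0976·18782.7025/825838.1905 = 3671.102477.
Posterior SD = √σₙ² = √(161411.0976·18782.7025/825838.1905) = 60.5896.

60.5896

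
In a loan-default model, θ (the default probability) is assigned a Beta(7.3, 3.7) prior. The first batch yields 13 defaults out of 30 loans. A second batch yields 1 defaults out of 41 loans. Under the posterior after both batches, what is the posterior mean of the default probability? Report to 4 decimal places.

0.2598

The Beta prior is conjugate to a Binomial/Bernoulli likelihood; the update adds successes to α and failures to β.
After batch 1: Beta(7.3+13, 3.7+17) = Beta(20.3, 20.7).
After batch 2: Beta(20.3+1, 20.7+40) = Beta(21.3, 60.7).
Posterior mean = α/(α+β) = 21.3/82.0 = 0.2598.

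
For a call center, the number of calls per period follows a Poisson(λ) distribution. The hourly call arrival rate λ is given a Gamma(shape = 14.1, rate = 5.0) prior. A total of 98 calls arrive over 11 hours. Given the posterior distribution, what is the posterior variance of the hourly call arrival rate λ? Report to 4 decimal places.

0.4379

With a Gamma(shape α, rate β) prior, the Poisson likelihood is conjugate: the posterior is Gamma(α + ΣXᵢ, β + n).
Posterior: Gamma(α+S, β+n) = Gamma(14.1+98, 5.0+11) = Gamma(112.1, 16.0).
Var = α/β² = 112.1/16.0² = 0.4379.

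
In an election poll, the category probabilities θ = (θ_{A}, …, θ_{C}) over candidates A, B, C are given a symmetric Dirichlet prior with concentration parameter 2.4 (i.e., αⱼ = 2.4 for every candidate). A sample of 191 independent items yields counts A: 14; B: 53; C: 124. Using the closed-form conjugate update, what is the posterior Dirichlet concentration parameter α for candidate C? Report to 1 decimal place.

126.4

The Dirichlet prior is conjugate to the Multinomial likelihood: each posterior αⱼ = prior αⱼ + observed count nⱼ.
Posterior concentration: (16.4, 55.4, 126.4), total = 198.2.
α_{C} = 2.4 + 124 = 126.4.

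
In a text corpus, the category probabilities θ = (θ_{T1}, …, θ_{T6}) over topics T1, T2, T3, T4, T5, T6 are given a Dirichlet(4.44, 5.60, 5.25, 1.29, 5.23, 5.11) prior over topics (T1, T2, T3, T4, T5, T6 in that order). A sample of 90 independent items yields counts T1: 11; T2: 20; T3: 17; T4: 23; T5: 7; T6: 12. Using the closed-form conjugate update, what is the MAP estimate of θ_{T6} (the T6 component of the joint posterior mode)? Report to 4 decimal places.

The Dirichlet prior is conjugate to the Multinomial likelihood: each posterior αⱼ = prior αⱼ + observed count nⱼ.
Posterior concentration: (15.44, 25.60, 22.25, 24.29, 12.23, 17.11), total = 116.92.
Joint mode component: (α_{T6}−1)/(Σα−K) = 16.11/110.92 = 0.1452.

0.1452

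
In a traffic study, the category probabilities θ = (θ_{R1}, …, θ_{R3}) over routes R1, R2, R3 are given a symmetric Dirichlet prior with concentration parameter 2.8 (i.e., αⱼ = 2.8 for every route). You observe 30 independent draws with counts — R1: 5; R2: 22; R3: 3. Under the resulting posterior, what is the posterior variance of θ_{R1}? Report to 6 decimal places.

0.004108

The Dirichlet prior is conjugate to the Multinomial likelihood: each posterior αⱼ = prior αⱼ + observed count nⱼ.
Posterior concentration: (7.8, 24.8, 5.8), total = 38.4.
Var[θ_j] = α_j(Σα−α_j)/((Σα)²(Σα+1)) = 7.8·30.6/(38.4²·39.4) = 0.004108.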